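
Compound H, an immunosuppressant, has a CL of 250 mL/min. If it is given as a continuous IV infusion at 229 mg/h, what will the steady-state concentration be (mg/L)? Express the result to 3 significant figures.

15.3 mg/L

Convert clearance: 250 mL/min × 60 min/h ÷ 1000 mL/L = 15.00 L/h
Css = rate / CL = 229 / 15.00 = 15.27 mg/L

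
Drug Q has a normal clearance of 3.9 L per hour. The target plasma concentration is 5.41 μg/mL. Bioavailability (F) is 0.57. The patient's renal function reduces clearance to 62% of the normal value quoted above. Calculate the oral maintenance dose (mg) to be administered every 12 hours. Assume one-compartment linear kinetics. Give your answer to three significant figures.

275 mg

Patient clearance = 0.62 × 3.900 = 2.418 L/h
D = CL × Css × τ / F = 2.418 × 5.41 × 12 / 0.57 = 275.4 mg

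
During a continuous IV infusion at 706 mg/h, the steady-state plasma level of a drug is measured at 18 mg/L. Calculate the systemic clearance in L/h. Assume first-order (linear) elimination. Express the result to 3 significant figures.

39.2 L/h

At steady state, infusion rate = CL × Css, so CL = rate / Css.
CL = 706 / 18 = 39.22 L/h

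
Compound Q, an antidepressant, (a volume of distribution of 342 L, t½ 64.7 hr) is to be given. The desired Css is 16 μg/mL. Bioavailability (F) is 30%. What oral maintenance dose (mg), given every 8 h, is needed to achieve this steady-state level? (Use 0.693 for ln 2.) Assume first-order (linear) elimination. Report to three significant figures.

k = 0.693/64.7 = 0.01071 h⁻¹, so CL = k·Vd = 0.01071 × 342.0 = 3.663 L/h
D = CL × Css × τ / F = 3.663 × 16 × 8 / 0.3 = 1563 mg

1560 mg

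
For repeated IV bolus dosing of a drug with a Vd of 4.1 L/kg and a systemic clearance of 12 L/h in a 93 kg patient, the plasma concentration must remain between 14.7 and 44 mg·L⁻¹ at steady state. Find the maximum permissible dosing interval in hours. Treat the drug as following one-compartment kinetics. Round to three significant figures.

Total Vd = 4.1 × 93 = 381.3 L
k = CL / Vd = 12.00 / 381.3 = 0.03147 h⁻¹
Between IV bolus doses, concentration decays as C = C₀·e^(−kτ), so C_peak/C_trough = e^(kτ).
τ_max = ln(C_peak/C_trough) / k = ln(44/14.7) / 0.03147 = 1.096 / 0.03147 = 34.83 h

34.8 h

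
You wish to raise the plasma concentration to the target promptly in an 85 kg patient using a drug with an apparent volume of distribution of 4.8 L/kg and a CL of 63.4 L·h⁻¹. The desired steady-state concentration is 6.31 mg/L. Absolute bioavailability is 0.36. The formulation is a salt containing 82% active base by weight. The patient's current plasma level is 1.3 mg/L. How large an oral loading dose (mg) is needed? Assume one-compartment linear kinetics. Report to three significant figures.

Vd(total) = 85 kg × 4.8 L/kg = 408.0 L
Concentration deficit ΔC = 6.31 − 1.3 = 5.010 mg/L
LD = Vd × ΔC / F / S = 408.0 × 5.010 / 0.36 / 0.82 = 6924 mg

6920 mg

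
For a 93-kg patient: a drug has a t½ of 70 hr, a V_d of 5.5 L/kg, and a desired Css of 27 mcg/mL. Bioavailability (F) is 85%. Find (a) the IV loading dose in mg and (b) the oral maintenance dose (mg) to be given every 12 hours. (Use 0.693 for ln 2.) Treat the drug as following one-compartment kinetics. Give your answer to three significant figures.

(a) 13800 mg; (b) 1930 mg

Vd = 5.5 L/kg × 93 kg = 511.5 L
LD = Vd × C = 511.5 × 27 = 13810 mg
CL = 0.693 × Vd / t½ = 0.693 × 511.5 / 70 = 5.064 L/h
D = CL × Css × τ / F = 5.064 × 27 × 12 / 0.85 = 1930 mg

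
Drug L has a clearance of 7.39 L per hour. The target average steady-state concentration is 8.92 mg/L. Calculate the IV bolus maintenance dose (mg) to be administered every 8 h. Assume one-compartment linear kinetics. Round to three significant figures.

D = CL × Css × τ = 7.390 × 8.92 × 8 = 527.4 mg

527 mg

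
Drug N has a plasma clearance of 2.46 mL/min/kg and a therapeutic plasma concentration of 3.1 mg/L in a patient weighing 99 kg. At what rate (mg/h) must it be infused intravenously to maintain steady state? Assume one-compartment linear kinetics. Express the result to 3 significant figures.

45.3 mg/h

CL = 2.46 mL/min/kg × 99 kg = 243.5 mL/min = 243.5 × 60/1000 = 14.61 L/h
At steady state, infusion rate equals elimination rate: rate in = CL × Css.
R₀ = 14.61 × 3.1 = 45.29 mg/h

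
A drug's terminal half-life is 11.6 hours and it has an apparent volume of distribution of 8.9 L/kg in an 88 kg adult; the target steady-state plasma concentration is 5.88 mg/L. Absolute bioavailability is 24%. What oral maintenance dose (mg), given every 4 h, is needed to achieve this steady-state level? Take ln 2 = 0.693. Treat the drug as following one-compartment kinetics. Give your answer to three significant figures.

Vd = 8.9 L/kg × 88 kg = 783.2 L
CL = ln 2 · Vd / t½ = 0.693 × 783.2 / 11.6 = 46.79 L/h
D = CL × Css × τ / F = 46.79 × 5.88 × 4 / 0.24 = 4585 mg

4590 mg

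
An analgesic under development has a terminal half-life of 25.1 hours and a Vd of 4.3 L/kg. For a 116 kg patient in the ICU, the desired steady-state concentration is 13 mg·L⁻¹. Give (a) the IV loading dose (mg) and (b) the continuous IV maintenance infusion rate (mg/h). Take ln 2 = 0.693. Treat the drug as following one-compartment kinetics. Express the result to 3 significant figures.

(a) 6480 mg; (b) 179 mg/h

Vd = 4.3 L/kg × 116 kg = 498.8 L
LD = Vd × C = 498.8 × 13 = 6484 mg
CL = 0.693 × Vd / t½ = 0.693 × 498.8 / 25.1 = 13.77 L/h
Infusion rate = CL × Css = 13.77 × 13 = 179.0 mg/h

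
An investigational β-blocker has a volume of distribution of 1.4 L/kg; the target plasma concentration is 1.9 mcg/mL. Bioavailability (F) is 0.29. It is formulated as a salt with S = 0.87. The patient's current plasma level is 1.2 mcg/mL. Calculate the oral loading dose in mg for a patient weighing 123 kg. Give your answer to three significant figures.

Vd = 1.4 L/kg × 123 kg = 172.2 L
Concentration deficit ΔC = 1.9 − 1.2 = 0.7000 mg/L
LD = Vd × ΔC / F / S = 172.2 × 0.7000 / 0.29 / 0.87 = 477.8 mg

478 mg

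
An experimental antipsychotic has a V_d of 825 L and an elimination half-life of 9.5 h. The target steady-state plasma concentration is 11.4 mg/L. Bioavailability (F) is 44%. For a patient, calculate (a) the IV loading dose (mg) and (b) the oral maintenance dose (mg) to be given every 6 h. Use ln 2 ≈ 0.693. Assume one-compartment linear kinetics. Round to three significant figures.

LD = Vd × C = 825.0 × 11.4 = 9405 mg
CL = 0.693 × Vd / t½ = 0.693 × 825.0 / 9.5 = 60.18 L/h
D = CL × Css × τ / F = 60.18 × 11.4 × 6 / 0.44 = 9355 mg

(a) 9410 mg; (b) 9360 mg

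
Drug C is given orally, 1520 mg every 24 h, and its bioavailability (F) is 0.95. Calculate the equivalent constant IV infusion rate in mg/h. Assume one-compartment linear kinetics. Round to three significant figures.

Equivalent systemic input: infusion rate = F·D/τ.
Rate = 0.95 × 1520 / 24 = 60.17 mg/h

60.2 mg/h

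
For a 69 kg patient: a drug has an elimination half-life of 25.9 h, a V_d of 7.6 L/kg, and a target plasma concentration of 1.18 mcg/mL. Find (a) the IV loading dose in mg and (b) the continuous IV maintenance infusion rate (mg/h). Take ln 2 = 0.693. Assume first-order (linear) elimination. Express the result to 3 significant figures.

(a) 619 mg; (b) 16.6 mg/h

Vd(total) = 69 kg × 7.6 L/kg = 524.4 L
LD = Vd × C = 524.4 × 1.18 = 618.8 mg
CL = 0.693 × Vd / t½ = 0.693 × 524.4 / 25.9 = 14.03 L/h
Infusion rate = CL × Css = 14.03 × 1.18 = 16.56 mg/h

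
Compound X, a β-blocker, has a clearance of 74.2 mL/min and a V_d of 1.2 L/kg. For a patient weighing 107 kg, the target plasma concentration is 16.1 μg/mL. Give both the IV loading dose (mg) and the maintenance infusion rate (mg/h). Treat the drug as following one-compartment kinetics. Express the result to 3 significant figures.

Vd = 1.2 L/kg × 107 kg = 128.4 L
Loading dose = Vd × C = 128.4 × 16.1 = 2067 mg
CL = 74.2 mL/min = 74.2 × 0.06 = 4.452 L/h
Maintenance: replace elimination → rate = CL × Css = 4.452 × 16.1 = 71.68 mg/h

(a) 2070 mg; (b) 71.7 mg/h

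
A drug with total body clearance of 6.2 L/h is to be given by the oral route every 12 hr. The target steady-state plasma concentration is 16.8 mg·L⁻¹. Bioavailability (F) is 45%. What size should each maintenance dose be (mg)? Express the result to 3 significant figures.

2780 mg

D = CL × Css × τ / F = 6.200 × 16.8 × 12 / 0.45 = 2778 mg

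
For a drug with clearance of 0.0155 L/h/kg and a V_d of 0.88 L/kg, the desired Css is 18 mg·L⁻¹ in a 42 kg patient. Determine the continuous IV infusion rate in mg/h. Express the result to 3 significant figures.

11.7 mg/h

CL = 0.0155 L/h/kg × 42 kg = 0.6510 L/h
Infusion rate = CL · Css = 0.6510 L/h × 18 mg/L = 11.72 mg/h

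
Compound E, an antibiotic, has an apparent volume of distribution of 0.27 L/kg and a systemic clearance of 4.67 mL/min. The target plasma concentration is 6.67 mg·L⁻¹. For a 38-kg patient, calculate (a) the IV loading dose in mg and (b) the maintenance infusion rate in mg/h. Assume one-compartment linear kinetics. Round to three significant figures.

Vd = 0.27 L/kg × 38 kg = 10.26 L
Loading: fill Vd to C_target → 10.26 L × 6.67 mg/L = 68.43 mg
CL = 4.67 mL/min × 60/1000 = 0.2802 L/h
Infusion rate = 0.2802 L/h × 6.67 mg/L = 1.869 mg/h

(a) 68.4 mg; (b) 1.87 mg/h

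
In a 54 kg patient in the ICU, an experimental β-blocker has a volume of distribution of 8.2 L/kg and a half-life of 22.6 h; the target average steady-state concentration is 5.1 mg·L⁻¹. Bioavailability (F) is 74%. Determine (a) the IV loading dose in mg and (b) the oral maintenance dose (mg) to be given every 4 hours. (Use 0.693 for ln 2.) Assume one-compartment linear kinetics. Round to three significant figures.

Vd = 8.2 L/kg × 54 kg = 442.8 L
LD = Vd × C = 442.8 × 5.1 = 2258 mg
CL = 0.693 × Vd / t½ = 0.693 × 442.8 / 22.6 = 13.58 L/h
D = CL × Css × τ / F = 13.58 × 5.1 × 4 / 0.74 = 374.4 mg

(a) 2260 mg; (b) 374 mg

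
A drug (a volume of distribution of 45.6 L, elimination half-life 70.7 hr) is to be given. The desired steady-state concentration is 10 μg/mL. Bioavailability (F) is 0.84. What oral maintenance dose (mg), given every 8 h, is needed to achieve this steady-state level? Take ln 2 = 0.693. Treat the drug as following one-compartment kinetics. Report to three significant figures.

CL = ln 2 · Vd / t½ = 0.693 × 45.60 / 70.7 = 0.4470 L/h
D = CL × Css × τ / F = 0.4470 × 10 × 8 / 0.84 = 42.57 mg

42.6 mg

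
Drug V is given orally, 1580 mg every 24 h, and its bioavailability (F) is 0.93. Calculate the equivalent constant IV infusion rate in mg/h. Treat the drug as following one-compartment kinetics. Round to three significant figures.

61.2 mg/h

Equivalent systemic input: infusion rate = F·D/τ.
Rate = 0.93 × 1580 / 24 = 61.23 mg/h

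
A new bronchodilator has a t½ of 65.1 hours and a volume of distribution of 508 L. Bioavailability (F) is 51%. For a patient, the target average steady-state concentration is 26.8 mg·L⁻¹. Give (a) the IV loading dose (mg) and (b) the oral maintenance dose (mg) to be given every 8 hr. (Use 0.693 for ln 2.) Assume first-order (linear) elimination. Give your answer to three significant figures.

(a) 13600 mg; (b) 2270 mg

LD = Vd × C = 508.0 × 26.8 = 13610 mg
CL = 0.693 × Vd / t½ = 0.693 × 508.0 / 65.1 = 5.408 L/h
D = CL × Css × τ / F = 5.408 × 26.8 × 8 / 0.51 = 2273 mg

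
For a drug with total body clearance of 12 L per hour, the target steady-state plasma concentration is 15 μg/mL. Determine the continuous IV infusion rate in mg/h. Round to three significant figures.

180 mg/h

R₀ = 12.00 × 15 = 180.0 mg/h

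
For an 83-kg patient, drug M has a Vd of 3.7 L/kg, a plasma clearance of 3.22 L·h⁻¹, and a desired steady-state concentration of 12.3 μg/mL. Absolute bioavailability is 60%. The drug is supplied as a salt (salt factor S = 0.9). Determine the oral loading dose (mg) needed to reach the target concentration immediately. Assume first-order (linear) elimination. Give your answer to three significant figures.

Vd = 3.7 L/kg × 83 kg = 307.1 L
LD = Vd × C / F / S = 307.1 × 12.30 / 0.6 / 0.9 = 6995 mg

7000 mg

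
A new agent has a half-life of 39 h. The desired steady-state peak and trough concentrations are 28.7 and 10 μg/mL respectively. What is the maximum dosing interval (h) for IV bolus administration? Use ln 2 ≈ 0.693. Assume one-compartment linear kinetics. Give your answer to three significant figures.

59.3 h

k = 0.693 / t½ = 0.693 / 39 = 0.01777 h⁻¹
Between IV bolus doses, concentration decays as C = C₀·e^(−kτ), so C_peak/C_trough = e^(kτ).
τ_max = ln(C_peak/C_trough) / k = ln(28.7/10) / 0.01777 = 1.054 / 0.01777 = 59.31 h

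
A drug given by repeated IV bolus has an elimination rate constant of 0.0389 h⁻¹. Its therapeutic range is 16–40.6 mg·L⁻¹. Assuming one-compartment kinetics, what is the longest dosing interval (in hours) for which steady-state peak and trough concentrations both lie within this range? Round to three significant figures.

Between IV bolus doses, concentration decays as C = C₀·e^(−kτ), so C_peak/C_trough = e^(kτ).
τ_max = ln(C_peak/C_trough) / k = ln(40.6/16) / 0.03890 = 0.9312 / 0.03890 = 23.94 h

23.9 h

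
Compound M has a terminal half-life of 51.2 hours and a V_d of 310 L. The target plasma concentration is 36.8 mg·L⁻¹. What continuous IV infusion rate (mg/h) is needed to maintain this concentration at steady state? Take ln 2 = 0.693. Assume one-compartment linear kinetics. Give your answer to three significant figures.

154 mg/h

k = 0.693/51.2 = 0.01354 h⁻¹, so CL = k·Vd = 0.01354 × 310.0 = 4.197 L/h
Infusion rate = CL × Css = 4.197 × 36.8 = 154.4 mg/h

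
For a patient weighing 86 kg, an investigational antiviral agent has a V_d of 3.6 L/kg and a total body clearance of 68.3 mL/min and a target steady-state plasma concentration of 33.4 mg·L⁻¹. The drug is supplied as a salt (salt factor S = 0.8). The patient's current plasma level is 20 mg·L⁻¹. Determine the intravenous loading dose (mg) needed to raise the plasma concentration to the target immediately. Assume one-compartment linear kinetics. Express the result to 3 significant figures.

Total Vd = 3.6 × 86 = 309.6 L
Concentration deficit ΔC = 33.4 − 20 = 13.40 mg/L
LD = Vd × ΔC / S = 309.6 × 13.40 / 0.8 = 5186 mg

5190 mg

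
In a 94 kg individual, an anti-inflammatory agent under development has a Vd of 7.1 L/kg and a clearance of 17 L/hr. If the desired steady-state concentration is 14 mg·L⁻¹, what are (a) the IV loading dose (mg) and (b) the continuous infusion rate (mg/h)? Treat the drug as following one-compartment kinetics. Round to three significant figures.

Total Vd = 7.1 × 94 = 667.4 L
Loading: fill Vd to C_target → 667.4 L × 14 mg/L = 9344 mg
Maintenance infusion rate = CL × Css = 17.00 × 14 = 238.0 mg/h

(a) 9340 mg; (b) 238 mg/h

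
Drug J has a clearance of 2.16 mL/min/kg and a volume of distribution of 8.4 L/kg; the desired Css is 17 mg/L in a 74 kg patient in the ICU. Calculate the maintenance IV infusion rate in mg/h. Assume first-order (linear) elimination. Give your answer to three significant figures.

CL = 2.16 mL/min/kg × 74 kg = 159.8 mL/min = 159.8 × 60/1000 = 9.588 L/h
Maintenance depends on clearance, not Vd — rate in must match rate out.
Infusion rate = CL · Css = 9.588 L/h × 17 mg/L = 163.0 mg/h

163 mg/h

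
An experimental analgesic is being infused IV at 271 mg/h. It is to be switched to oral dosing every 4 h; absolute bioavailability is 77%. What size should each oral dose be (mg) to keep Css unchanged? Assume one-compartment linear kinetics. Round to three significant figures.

To maintain the same Css, the systemic dosing rate must be unchanged: F·D/τ = infusion rate.
D = rate × τ / F = 271 × 4 / 0.77 = 1408 mg

1410 mg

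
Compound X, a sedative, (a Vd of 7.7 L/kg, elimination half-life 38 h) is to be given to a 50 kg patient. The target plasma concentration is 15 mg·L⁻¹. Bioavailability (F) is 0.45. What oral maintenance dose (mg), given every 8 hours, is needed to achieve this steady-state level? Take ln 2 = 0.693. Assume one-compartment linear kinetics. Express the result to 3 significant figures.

1870 mg

Total Vd = 7.7 × 50 = 385.0 L
k = 0.693/38 = 0.01824 h⁻¹, so CL = k·Vd = 0.01824 × 385.0 = 7.022 L/h
D = CL × Css × τ / F = 7.022 × 15 × 8 / 0.45 = 1873 mg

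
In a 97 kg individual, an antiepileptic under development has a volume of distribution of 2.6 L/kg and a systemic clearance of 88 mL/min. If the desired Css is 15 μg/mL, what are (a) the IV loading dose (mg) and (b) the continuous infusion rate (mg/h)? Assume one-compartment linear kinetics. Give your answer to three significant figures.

Total Vd = 2.6 × 97 = 252.2 L
Loading: fill Vd to C_target → 252.2 L × 15 mg/L = 3783 mg
CL = 88 mL/min = 88 × 0.06 = 5.280 L/h
Maintenance infusion rate = CL × Css = 5.280 × 15 = 79.20 mg/h

(a) 3780 mg; (b) 79.2 mg/h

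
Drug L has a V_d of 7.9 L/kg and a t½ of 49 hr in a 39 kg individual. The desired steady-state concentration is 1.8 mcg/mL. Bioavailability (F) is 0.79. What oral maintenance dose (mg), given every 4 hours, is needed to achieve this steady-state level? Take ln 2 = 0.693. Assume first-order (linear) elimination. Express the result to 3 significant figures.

Total Vd = 7.9 × 39 = 308.1 L
CL = ln 2 · Vd / t½ = 0.693 × 308.1 / 49 = 4.357 L/h
D = CL × Css × τ / F = 4.357 × 1.8 × 4 / 0.79 = 39.71 mg

39.7 mg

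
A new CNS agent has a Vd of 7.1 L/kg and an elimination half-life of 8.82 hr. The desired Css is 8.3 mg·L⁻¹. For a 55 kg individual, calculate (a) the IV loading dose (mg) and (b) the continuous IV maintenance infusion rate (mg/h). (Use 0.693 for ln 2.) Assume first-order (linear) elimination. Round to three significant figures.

Vd(total) = 55 kg × 7.1 L/kg = 390.5 L
LD = Vd × C = 390.5 × 8.3 = 3241 mg
CL = 0.693 × Vd / t½ = 0.693 × 390.5 / 8.82 = 30.68 L/h
Infusion rate = CL × Css = 30.68 × 8.3 = 254.6 mg/h

(a) 3240 mg; (b) 255 mg/h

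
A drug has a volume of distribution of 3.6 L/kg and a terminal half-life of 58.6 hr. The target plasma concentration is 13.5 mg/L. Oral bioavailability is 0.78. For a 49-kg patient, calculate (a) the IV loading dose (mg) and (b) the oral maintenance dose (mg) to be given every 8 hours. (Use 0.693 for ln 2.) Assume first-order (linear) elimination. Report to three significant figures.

(a) 2380 mg; (b) 289 mg

Total Vd = 3.6 × 49 = 176.4 L
LD = Vd × C = 176.4 × 13.5 = 2381 mg
CL = 0.693 × Vd / t½ = 0.693 × 176.4 / 58.6 = 2.086 L/h
D = CL × Css × τ / F = 2.086 × 13.5 × 8 / 0.78 = 288.8 mg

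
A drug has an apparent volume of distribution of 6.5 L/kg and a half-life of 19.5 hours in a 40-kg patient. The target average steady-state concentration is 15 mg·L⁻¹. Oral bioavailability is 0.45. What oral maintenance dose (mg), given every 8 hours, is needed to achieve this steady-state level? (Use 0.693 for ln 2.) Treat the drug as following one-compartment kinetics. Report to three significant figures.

Total Vd = 6.5 × 40 = 260.0 L
k = 0.693/19.5 = 0.03554 h⁻¹, so CL = k·Vd = 0.03554 × 260.0 = 9.240 L/h
D = CL × Css × τ / F = 9.240 × 15 × 8 / 0.45 = 2464 mg

2460 mg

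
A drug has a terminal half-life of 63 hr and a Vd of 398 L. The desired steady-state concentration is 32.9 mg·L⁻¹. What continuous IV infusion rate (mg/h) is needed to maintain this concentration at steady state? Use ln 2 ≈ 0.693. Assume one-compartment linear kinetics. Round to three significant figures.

CL = 0.693 × Vd / t½ = 0.693 × 398.0 / 63 = 4.378 L/h
Infusion rate = CL × Css = 4.378 × 32.9 = 144.0 mg/h

144 mg/h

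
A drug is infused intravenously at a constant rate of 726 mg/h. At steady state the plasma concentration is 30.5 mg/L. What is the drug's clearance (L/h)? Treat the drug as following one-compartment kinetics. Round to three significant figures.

At steady state, infusion rate = CL × Css, so CL = rate / Css.
CL = 726 / 30.5 = 23.80 L/h

23.8 L/h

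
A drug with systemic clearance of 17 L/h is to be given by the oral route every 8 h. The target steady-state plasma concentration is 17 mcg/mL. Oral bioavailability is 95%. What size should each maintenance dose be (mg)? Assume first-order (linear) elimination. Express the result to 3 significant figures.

2430 mg

D = CL × Css × τ / F = 17.00 × 17 × 8 / 0.95 = 2434 mg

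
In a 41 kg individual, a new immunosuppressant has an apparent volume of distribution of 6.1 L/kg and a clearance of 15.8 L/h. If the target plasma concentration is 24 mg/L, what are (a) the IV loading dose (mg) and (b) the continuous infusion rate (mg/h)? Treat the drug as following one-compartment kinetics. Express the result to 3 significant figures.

(a) 6000 mg; (b) 379 mg/h

Vd = 6.1 L/kg × 41 kg = 250.1 L
Loading dose = Vd × C = 250.1 × 24 = 6002 mg
Maintenance infusion rate = CL × Css = 15.80 × 24 = 379.2 mg/h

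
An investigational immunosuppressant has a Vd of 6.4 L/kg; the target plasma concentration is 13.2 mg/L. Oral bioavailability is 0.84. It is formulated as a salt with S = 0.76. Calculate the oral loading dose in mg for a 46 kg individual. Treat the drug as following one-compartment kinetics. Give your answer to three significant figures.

6090 mg

Vd(total) = 46 kg × 6.4 L/kg = 294.4 L
LD = Vd × C / F / S = 294.4 × 13.20 / 0.84 / 0.76 = 6087 mg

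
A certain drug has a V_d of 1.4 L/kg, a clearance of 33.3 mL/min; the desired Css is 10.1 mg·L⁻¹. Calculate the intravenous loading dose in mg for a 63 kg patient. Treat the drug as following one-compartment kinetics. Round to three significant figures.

891 mg

Total Vd = 1.4 × 63 = 88.20 L
LD = Vd × C = 88.20 × 10.10 = 890.8 mg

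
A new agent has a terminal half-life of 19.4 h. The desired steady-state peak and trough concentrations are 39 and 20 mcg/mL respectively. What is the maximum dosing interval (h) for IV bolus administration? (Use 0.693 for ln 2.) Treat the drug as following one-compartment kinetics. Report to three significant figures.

18.7 h

k = 0.693 / t½ = 0.693 / 19.4 = 0.03572 h⁻¹
Between IV bolus doses, concentration decays as C = C₀·e^(−kτ), so C_peak/C_trough = e^(kτ).
τ_max = ln(C_peak/C_trough) / k = ln(39/20) / 0.03572 = 0.6678 / 0.03572 = 18.70 h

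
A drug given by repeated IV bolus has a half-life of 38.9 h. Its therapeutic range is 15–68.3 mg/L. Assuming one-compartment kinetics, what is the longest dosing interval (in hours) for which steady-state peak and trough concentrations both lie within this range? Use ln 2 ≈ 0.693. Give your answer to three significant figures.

85.1 h

k = 0.693 / t½ = 0.693 / 38.9 = 0.01781 h⁻¹
Between IV bolus doses, concentration decays as C = C₀·e^(−kτ), so C_peak/C_trough = e^(kτ).
τ_max = ln(C_peak/C_trough) / k = ln(68.3/15) / 0.01781 = 1.516 / 0.01781 = 85.12 h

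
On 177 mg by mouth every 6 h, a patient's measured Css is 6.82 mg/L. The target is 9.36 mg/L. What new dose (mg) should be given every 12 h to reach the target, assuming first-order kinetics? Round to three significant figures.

486 mg

For first-order elimination, Css ∝ F·D/(CL·τ); F and CL are unchanged, so Css ∝ D/τ.
D₂ = D₁ × (Css,target / Css,current) × (τ₂/τ₁) = 177 × (9.36/6.82) × (12/6) = 485.8 mg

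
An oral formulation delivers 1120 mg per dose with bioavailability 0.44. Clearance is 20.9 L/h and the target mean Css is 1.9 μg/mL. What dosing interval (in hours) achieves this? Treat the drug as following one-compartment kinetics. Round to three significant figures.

12.4 h

F·D/τ = CL·Css → τ = F·D / (CL·Css).
τ = 0.44 × 1120 / (20.9 × 1.9) = 12.41 h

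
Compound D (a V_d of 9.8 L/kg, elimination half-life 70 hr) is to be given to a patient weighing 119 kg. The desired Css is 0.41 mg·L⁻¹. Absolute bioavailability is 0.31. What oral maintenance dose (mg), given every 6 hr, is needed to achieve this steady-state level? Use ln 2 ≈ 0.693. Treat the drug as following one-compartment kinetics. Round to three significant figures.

Total Vd = 9.8 × 119 = 1166 L
CL = 0.693 × Vd / t½ = 0.693 × 1166 / 70 = 11.54 L/h
D = CL × Css × τ / F = 11.54 × 0.41 × 6 / 0.31 = 91.58 mg

91.6 mg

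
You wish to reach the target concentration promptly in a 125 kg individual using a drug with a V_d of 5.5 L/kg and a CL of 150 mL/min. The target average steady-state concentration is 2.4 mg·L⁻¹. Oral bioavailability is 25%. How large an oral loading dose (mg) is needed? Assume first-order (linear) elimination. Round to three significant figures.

Vd = 5.5 L/kg × 125 kg = 687.5 L
LD = Vd × C / F = 687.5 × 2.400 / 0.25 = 6600 mg

6600 mg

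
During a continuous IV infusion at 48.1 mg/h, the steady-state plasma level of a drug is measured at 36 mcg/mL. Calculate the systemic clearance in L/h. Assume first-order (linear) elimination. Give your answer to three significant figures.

At steady state, infusion rate = CL × Css, so CL = rate / Css.
CL = 48.1 / 36 = 1.336 L/h

1.34 L/h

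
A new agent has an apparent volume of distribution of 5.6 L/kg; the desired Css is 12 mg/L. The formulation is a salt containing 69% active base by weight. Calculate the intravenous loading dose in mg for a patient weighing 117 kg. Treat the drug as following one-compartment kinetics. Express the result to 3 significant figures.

Vd = 5.6 L/kg × 117 kg = 655.2 L
The loading dose fills Vd to the target concentration.
LD = Vd × C / S = 655.2 × 12.00 / 0.69 = 11390 mg

11400 mg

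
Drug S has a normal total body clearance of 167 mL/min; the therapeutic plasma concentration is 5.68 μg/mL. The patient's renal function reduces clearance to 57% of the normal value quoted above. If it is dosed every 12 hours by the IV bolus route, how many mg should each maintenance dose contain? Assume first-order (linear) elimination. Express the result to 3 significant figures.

389 mg

CL = 167 mL/min × 60/1000 = 10.02 L/h
Patient clearance = 0.57 × 10.02 = 5.711 L/h
D = CL × Css × τ = 5.711 × 5.68 × 12 = 389.3 mg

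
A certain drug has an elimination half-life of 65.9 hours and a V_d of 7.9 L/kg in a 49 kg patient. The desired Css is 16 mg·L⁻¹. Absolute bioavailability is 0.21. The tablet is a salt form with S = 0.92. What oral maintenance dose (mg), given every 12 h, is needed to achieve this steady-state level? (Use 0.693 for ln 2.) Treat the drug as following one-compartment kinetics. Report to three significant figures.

4050 mg

Total Vd = 7.9 × 49 = 387.1 L
k = 0.693/65.9 = 0.01052 h⁻¹, so CL = k·Vd = 0.01052 × 387.1 = 4.072 L/h
D = CL × Css × τ / F / S = 4.072 × 16 × 12 / 0.21 / 0.92 = 4047 mg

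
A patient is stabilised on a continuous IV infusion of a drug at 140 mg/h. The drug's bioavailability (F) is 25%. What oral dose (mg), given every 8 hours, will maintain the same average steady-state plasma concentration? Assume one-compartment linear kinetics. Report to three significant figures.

4480 mg

To maintain the same Css, the systemic dosing rate must be unchanged: F·D/τ = infusion rate.
D = rate × τ / F = 140 × 8 / 0.25 = 4480 mg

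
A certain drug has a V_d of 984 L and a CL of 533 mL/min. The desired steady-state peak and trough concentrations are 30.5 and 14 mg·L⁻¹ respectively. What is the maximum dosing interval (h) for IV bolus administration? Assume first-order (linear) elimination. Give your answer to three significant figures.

24.0 h

CL = 533 mL/min = 533 × 0.06 = 31.98 L/h
k = CL / Vd = 31.98 / 984.0 = 0.03250 h⁻¹
Between IV bolus doses, concentration decays as C = C₀·e^(−kτ), so C_peak/C_trough = e^(kτ).
τ_max = ln(C_peak/C_trough) / k = ln(30.5/14) / 0.03250 = 0.7787 / 0.03250 = 23.96 h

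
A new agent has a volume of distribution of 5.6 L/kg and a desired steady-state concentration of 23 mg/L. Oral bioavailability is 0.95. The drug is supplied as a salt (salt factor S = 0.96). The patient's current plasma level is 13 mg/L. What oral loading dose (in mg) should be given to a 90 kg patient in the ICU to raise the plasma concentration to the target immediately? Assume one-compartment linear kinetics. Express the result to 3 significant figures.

5530 mg

Vd(total) = 90 kg × 5.6 L/kg = 504.0 L
Concentration deficit ΔC = 23 − 13 = 10.00 mg/L
LD = Vd × ΔC / F / S = 504.0 × 10.00 / 0.95 / 0.96 = 5526 mg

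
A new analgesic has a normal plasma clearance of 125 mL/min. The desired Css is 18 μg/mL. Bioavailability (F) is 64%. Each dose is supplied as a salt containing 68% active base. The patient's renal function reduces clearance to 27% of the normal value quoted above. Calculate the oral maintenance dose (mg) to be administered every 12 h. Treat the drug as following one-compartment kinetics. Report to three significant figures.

CL = 125 mL/min = 125 × 0.06 = 7.500 L/h
Patient clearance = 0.27 × 7.500 = 2.025 L/h
D = CL × Css × τ / F / S = 2.025 × 18 × 12 / 0.64 / 0.68 = 1005 mg

1010 mg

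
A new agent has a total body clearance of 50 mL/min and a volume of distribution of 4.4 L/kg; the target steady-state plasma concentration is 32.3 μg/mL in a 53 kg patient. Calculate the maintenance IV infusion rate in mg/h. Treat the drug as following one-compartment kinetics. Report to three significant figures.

CL = 50 mL/min = 50 × 0.06 = 3.000 L/h
Vd does not affect the maintenance rate; only clearance governs steady-state input.
Rate = CL × Css = 3.000 × 32.3 = 96.90 mg/h

96.9 mg/h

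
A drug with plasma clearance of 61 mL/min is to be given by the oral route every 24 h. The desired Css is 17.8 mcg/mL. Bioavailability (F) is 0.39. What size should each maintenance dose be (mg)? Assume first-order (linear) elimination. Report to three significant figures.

4010 mg

Convert clearance: 61 mL/min × 60 min/h ÷ 1000 mL/L = 3.660 L/h
D = CL × Css × τ / F = 3.660 × 17.8 × 24 / 0.39 = 4009 mg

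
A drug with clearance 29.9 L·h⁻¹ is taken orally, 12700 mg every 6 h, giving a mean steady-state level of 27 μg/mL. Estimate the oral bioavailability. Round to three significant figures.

F·D/τ = CL·Css at steady state → F = CL·Css·τ / D.
F = 29.9 × 27 × 6 / 12700 = 0.381

0.381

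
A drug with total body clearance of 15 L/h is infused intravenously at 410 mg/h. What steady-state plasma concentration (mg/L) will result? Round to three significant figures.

Css = rate / CL = 410 / 15.00 = 27.33 mg/L

27.3 mg/L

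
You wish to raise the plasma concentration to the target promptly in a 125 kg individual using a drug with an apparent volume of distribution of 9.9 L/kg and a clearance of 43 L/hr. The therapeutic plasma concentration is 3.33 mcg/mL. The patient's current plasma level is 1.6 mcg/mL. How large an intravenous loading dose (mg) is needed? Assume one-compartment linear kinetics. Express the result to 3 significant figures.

2140 mg

Vd = 9.9 L/kg × 125 kg = 1238 L
The loading dose fills Vd to the target concentration; clearance is irrelevant here.
Concentration deficit ΔC = 3.33 − 1.6 = 1.730 mg/L
LD = Vd × ΔC = 1238 × 1.730 = 2142 mg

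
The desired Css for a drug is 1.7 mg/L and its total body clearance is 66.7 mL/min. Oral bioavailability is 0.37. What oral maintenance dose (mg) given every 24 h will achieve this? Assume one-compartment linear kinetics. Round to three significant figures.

441 mg

CL = 66.7 mL/min × 60/1000 = 4.002 L/h
At steady state, dose per interval replaces the amount cleared in that interval: F·D/τ = CL·Css.
D = CL × Css × τ / F = 4.002 × 1.7 × 24 / 0.37 = 441.3 mg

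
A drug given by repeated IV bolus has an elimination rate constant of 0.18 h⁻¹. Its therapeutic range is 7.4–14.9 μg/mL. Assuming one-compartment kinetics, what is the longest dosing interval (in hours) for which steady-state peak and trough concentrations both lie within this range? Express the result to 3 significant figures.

3.89 h

Between IV bolus doses, concentration decays as C = C₀·e^(−kτ), so C_peak/C_trough = e^(kτ).
τ_max = ln(C_peak/C_trough) / k = ln(14.9/7.4) / 0.1800 = 0.6999 / 0.1800 = 3.888 h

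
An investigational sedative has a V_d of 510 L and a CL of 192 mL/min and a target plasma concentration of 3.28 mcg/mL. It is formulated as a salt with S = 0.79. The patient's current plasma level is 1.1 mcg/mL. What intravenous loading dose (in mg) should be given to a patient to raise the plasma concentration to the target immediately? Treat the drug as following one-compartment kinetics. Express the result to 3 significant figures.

Concentration deficit ΔC = 3.28 − 1.1 = 2.180 mg/L
LD = Vd × ΔC / S = 510.0 × 2.180 / 0.79 = 1407 mg

1410 mg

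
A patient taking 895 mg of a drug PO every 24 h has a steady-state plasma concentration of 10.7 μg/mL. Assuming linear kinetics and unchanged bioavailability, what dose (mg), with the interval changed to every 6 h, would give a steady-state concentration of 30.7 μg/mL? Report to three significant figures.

642 mg

With linear kinetics, Css is proportional to dose rate (D/τ) at fixed clearance.
D₂ = D₁ × (Css,target / Css,current) × (τ₂/τ₁) = 895 × (30.7/10.7) × (6/24) = 642.0 mg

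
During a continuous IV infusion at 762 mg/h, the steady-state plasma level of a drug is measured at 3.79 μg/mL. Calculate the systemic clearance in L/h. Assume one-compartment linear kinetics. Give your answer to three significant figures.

201 L/h

At steady state, infusion rate = CL × Css, so CL = rate / Css.
CL = 762 / 3.79 = 201.1 L/h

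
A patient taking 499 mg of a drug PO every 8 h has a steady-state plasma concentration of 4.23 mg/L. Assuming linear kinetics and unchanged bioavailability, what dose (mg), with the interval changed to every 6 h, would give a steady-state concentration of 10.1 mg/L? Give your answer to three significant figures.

For first-order elimination, Css ∝ F·D/(CL·τ); F and CL are unchanged, so Css ∝ D/τ.
D₂ = D₁ × (Css,target / Css,current) × (τ₂/τ₁) = 499 × (10.1/4.23) × (6/8) = 893.6 mg

894 mg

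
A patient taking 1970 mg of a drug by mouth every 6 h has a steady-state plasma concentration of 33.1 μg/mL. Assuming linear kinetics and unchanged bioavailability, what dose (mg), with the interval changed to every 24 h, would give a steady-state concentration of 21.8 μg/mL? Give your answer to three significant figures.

5190 mg

With linear kinetics, Css is proportional to dose rate (D/τ) at fixed clearance.
D₂ = D₁ × (Css,target / Css,current) × (τ₂/τ₁) = 1970 × (21.8/33.1) × (24/6) = 5190 mg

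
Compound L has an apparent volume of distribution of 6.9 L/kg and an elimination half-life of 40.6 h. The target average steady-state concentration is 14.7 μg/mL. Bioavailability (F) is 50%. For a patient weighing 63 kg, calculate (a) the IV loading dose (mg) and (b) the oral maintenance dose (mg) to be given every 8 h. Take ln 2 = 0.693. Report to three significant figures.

Vd(total) = 63 kg × 6.9 L/kg = 434.7 L
LD = Vd × C = 434.7 × 14.7 = 6390 mg
CL = 0.693 × Vd / t½ = 0.693 × 434.7 / 40.6 = 7.420 L/h
D = CL × Css × τ / F = 7.420 × 14.7 × 8 / 0.5 = 1745 mg

(a) 6390 mg; (b) 1750 mg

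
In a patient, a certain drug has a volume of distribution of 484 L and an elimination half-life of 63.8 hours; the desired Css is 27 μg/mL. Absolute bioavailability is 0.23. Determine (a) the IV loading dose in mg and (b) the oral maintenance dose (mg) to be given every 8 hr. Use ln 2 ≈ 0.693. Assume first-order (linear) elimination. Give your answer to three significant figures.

LD = Vd × C = 484.0 × 27 = 13070 mg
CL = 0.693 × Vd / t½ = 0.693 × 484.0 / 63.8 = 5.257 L/h
D = CL × Css × τ / F = 5.257 × 27 × 8 / 0.23 = 4937 mg

(a) 13100 mg; (b) 4940 mg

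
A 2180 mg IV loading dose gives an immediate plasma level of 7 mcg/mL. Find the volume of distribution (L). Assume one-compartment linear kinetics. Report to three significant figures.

Immediately after an IV bolus, C₀ = Dose / Vd, so Vd = Dose / C₀.
Vd = 2180 / 7 = 311.4 L

311 L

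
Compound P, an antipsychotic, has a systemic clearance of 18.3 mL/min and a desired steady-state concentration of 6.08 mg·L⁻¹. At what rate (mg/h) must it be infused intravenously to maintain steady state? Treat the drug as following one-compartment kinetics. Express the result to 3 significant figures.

Convert clearance: 18.3 mL/min × 60 min/h ÷ 1000 mL/L = 1.098 L/h
Rate = CL × Css = 1.098 × 6.08 = 6.676 mg/h

6.68 mg/h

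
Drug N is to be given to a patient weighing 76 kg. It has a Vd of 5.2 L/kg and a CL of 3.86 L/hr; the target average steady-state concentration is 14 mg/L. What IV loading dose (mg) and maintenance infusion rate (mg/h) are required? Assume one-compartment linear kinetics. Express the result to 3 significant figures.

Total Vd = 5.2 × 76 = 395.2 L
LD = Vd · C_target = 395.2 × 14 = 5533 mg
Infusion rate = 3.860 L/h × 14 mg/L = 54.04 mg/h

(a) 5530 mg; (b) 54.0 mg/h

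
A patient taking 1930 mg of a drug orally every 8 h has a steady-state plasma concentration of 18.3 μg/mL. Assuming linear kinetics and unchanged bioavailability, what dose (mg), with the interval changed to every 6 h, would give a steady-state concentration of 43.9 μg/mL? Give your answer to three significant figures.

With linear kinetics, Css is proportional to dose rate (D/τ) at fixed clearance.
D₂ = D₁ × (Css,target / Css,current) × (τ₂/τ₁) = 1930 × (43.9/18.3) × (6/8) = 3472 mg

3470 mg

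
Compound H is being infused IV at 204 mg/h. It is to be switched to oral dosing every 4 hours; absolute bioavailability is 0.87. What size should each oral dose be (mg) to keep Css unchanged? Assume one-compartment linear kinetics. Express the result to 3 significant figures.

To maintain the same Css, the systemic dosing rate must be unchanged: F·D/τ = infusion rate.
D = rate × τ / F = 204 × 4 / 0.87 = 937.9 mg

938 mg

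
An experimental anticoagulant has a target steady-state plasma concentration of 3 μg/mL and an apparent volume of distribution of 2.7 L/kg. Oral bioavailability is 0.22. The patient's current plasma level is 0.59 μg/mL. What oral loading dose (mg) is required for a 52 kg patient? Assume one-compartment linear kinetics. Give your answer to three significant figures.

Total Vd = 2.7 × 52 = 140.4 L
The loading dose fills Vd to the target concentration.
Concentration deficit ΔC = 3 − 0.59 = 2.410 mg/L
LD = Vd × ΔC / F = 140.4 × 2.410 / 0.22 = 1538 mg

1540 mg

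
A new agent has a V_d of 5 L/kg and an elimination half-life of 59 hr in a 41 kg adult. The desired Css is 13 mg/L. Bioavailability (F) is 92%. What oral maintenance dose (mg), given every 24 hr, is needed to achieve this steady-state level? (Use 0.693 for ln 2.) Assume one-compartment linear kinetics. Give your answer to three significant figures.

817 mg

Vd(total) = 41 kg × 5 L/kg = 205.0 L
CL = 0.693 × Vd / t½ = 0.693 × 205.0 / 59 = 2.408 L/h
D = CL × Css × τ / F = 2.408 × 13 × 24 / 0.92 = 816.6 mg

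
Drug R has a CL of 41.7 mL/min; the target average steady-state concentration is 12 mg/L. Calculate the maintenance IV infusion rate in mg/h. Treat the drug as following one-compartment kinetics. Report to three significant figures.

CL = 41.7 mL/min × 60/1000 = 2.502 L/h
Infusion rate = CL · Css = 2.502 L/h × 12 mg/L = 30.02 mg/h

30.0 mg/h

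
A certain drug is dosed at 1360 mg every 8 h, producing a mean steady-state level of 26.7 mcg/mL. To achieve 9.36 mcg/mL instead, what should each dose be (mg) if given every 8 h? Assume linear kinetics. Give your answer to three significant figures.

With linear kinetics, Css is proportional to dose rate (D/τ) at fixed clearance.
D₂ = D₁ × (Css,target / Css,current) = 1360 × 9.36/26.7 = 476.8 mg

477 mg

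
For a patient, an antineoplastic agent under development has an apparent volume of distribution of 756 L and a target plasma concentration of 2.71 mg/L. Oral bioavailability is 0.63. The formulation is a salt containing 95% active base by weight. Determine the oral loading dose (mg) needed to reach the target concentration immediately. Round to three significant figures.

3420 mg

The loading dose fills Vd to the target concentration.
LD = Vd × C / F / S = 756.0 × 2.710 / 0.63 / 0.95 = 3423 mg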